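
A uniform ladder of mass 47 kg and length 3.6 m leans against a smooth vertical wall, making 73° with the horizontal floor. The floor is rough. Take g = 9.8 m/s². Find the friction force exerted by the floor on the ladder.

f ≈ 70.4 N

Torques about the foot: N_wall · 3.6 sin 73° = 47×9.8×1.8 cos 73° → N_wall = 70.41 N.
ΣF_x = 0: f_floor = N_wall = 70.41 N.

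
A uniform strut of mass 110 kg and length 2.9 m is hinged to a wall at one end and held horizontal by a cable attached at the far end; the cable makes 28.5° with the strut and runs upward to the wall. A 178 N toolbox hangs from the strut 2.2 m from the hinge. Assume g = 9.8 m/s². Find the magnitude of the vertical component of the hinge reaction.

Take torques about the hinge: T sin 28.5° · 2.9 = 110×9.8×1.45 + 178×2.2 = 1954.7 N·m.
So T = 1954.7 / (0.4772 × 2.9) = 1412.6 N.
ΣF_y = 0: H_y = (110×9.8 + 178) − T sin 28.5° = 1256 − 674.03 = 581.97 N.

|H_y| ≈ 582 N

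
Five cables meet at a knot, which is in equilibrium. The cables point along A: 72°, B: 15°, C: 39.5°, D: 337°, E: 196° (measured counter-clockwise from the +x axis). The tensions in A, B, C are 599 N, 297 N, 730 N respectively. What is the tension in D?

Resolve: ΣF_x = 599 cos 72° + 297 cos 15° + 730 cos 39.5° + T_D cos 337° + T_E cos 196° = 0.
        ΣF_y = 599 sin 72° + 297 sin 15° + 730 sin 39.5° + T_D sin 337° + T_E sin 196° = 0.
The known terms sum to (1035, 1111) N, so 0.9205 T_D − 0.9613 T_E = -1035 and -0.3907 T_D − 0.2756 T_E = -1111.
Solving simultaneously: T_D = 1243 N, T_E = 2268 N.

T_D ≈ 1240 N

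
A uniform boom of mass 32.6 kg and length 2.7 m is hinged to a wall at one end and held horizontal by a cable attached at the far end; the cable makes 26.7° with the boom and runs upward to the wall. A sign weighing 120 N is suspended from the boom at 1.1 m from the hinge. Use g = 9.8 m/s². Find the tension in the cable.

T ≈ 464 N

Take torques about the hinge: T sin 26.7° · 2.7 = 32.6×9.8×1.35 + 120×1.1 = 563.3 N·m.
So T = 563.3 / (0.4493 × 2.7) = 464.32 N.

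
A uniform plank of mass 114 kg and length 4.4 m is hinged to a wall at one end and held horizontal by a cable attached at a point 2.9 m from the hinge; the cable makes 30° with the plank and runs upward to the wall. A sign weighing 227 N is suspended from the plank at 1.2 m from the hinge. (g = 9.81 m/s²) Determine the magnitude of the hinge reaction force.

Take torques about the hinge: T sin 30° · 2.9 = 114×9.81×2.2 + 227×1.2 = 2732.7 N·m.
So T = 2732.7 / (0.5000 × 2.9) = 1884.7 N.
ΣF_x = 0: H_x = T cos 30° = 1632.2 N.
ΣF_y = 0: H_y = (114×9.81 + 227) − T sin 30° = 1345.3 − 942.33 = 403.01 N.
|H| = √(H_x² + H_y²) = √((1632.2)² + (403.01)²) = 1681.2 N.

|H| ≈ 1680 N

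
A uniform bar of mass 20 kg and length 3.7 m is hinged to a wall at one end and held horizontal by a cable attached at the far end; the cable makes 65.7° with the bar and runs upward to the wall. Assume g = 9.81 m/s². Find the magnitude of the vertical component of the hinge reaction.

Take torques about the hinge: T sin 65.7° · 3.7 = 20×9.81×1.85 = 362.97 N·m.
So T = 362.97 / (0.9114 × 3.7) = 107.64 N.
ΣF_y = 0: H_y = (20×9.81) − T sin 65.7° = 196.2 − 98.1 = 98.1 N.

|H_y| ≈ 98.1 N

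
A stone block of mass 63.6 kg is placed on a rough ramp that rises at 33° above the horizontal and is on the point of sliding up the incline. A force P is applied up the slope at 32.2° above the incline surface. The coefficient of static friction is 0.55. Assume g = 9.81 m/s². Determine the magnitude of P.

On the verge of sliding up the incline, friction equals μN and acts down the slope.
Perpendicular: N + P sin 32.2° = W cos 33° = 523.3 N.
Along incline: P cos 32.2° = W sin 33° + μN  with W sin 33° = 339.8 N.
Solving the pair for P and N: P = 550.9 N, N = 229.7 N (and f = μN = 126.3 N).

P ≈ 551 N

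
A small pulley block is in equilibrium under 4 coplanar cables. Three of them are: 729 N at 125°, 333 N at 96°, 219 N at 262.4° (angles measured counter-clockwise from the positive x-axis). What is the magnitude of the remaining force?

Sum the known components: ΣF_x = -481.9 N, ΣF_y = 711.3 N.
For equilibrium the remaining force must supply (−ΣF_x, −ΣF_y) = (481.9, -711.3) N.
Magnitude = √((481.9)² + (-711.3)²) = 859.1 N; direction = atan2(-711.3, 481.9) = 304.1°.

F ≈ 859 N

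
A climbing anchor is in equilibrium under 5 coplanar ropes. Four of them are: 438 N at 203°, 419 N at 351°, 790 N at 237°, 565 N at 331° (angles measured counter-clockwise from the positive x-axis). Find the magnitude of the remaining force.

Sum the known components: ΣF_x = 74.56 N, ΣF_y = -1173 N.
For equilibrium the remaining force must supply (−ΣF_x, −ΣF_y) = (-74.56, 1173) N.
Magnitude = √((-74.56)² + (1173)²) = 1176 N; direction = atan2(1173, -74.56) = 93.6°.

F ≈ 1180 N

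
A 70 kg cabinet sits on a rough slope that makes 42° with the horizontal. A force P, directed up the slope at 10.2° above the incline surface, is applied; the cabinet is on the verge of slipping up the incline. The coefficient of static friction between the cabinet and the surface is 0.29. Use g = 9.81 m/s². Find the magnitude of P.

On the verge of sliding up the incline, friction equals μN and acts down the slope.
Perpendicular: N + P sin 10.2° = W cos 42° = 510.3 N.
Along incline: P cos 10.2° = W sin 42° + μN  with W sin 42° = 459.5 N.
Solving the pair for P and N: P = 586.6 N, N = 406.4 N (and f = μN = 117.9 N).

P ≈ 587 N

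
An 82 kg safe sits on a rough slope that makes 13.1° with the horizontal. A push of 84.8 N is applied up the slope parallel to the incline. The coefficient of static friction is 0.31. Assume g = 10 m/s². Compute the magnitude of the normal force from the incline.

Axes along / perpendicular to the incline. W sin 13.1° = 185.9 N down-slope; W cos 13.1° = 798.7 N into the surface.
Perpendicular: N = W cos 13.1° − P sin 0° = 798.7 − 0 = 798.7 N.
Along incline: P cos 0° + f = W sin 13.1° (friction acts up-slope) → f = 185.9 − 84.8 = 101.1 N.
|f| = 101.1 N ≤ μN = 247.6 N, so the safe is indeed static.

N ≈ 799 N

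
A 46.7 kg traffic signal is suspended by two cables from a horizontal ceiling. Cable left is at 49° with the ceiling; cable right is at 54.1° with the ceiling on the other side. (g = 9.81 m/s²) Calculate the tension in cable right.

T_right ≈ 309 N

Weight W = 46.7 × 9.81 = 458.1 N acts straight down.
Horizontal: T_left cos 49° = T_right cos 54.1°  →  T_left = 0.8938 T_right.
Vertical: T_left sin 49° + T_right sin 54.1° = 458.1.
Substituting the horizontal relation into the vertical equation gives 1.485 T_right = 458.1, so T_right = 308.6 N.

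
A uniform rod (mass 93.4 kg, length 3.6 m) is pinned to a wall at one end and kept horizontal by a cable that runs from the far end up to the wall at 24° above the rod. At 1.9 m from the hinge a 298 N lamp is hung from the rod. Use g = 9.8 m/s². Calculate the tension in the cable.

T ≈ 1510 N

Take torques about the hinge: T sin 24° · 3.6 = 93.4×9.8×1.8 + 298×1.9 = 2213.8 N·m.
So T = 2213.8 / (0.4067 × 3.6) = 1511.9 N.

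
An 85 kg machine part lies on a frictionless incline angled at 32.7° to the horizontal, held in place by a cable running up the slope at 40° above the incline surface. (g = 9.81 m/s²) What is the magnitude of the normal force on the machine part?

Take axes along and perpendicular to the incline. Weight components: W sin 32.7° = 450.5 N down-slope, W cos 32.7° = 701.7 N into the surface.
Along incline: T cos 40° = W sin 32.7° → T = 588.1 N.
Perpendicular: N = W cos 32.7° − T sin 40° = 323.7 N.

N ≈ 324 N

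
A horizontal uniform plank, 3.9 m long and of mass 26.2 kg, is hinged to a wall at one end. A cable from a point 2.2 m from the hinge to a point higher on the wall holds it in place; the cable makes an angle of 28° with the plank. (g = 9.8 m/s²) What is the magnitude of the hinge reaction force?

Take torques about the hinge: T sin 28° · 2.2 = 26.2×9.8×1.95 = 500.68 N·m.
So T = 500.68 / (0.4695 × 2.2) = 484.76 N.
ΣF_x = 0: H_x = T cos 28° = 428.02 N.
ΣF_y = 0: H_y = (26.2×9.8) − T sin 28° = 256.76 − 227.58 = 29.177 N.
|H| = √(H_x² + H_y²) = √((428.02)² + (29.177)²) = 429.01 N.

|H| ≈ 429 N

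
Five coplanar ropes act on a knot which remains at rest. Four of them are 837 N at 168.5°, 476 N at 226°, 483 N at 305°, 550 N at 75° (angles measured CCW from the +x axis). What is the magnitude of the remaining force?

F ≈ 733 N

Sum the known components: ΣF_x = -731.5 N, ΣF_y = -39.93 N.
For equilibrium the remaining force must supply (−ΣF_x, −ΣF_y) = (731.5, 39.93) N.
Magnitude = √((731.5)² + (39.93)²) = 732.6 N; direction = atan2(39.93, 731.5) = 3.1°.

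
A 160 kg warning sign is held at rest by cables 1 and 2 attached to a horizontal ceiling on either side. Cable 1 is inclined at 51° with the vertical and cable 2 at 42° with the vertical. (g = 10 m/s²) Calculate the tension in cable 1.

Angles from the horizontal: cable 1 is 90° − 51° = 39°, cable 2 is 90° − 42° = 48°.
Weight W = 160 × 10 = 1600 N acts straight down.
Horizontal: T_1 cos 39° = T_2 cos 48°  →  T_2 = 1.161 T_1.
Vertical: T_1 sin 39° + T_2 sin 48° = 1600.
Substituting the horizontal relation into the vertical equation gives 1.492 T_1 = 1600, so T_1 = 1072 N.

T_1 ≈ 1070 N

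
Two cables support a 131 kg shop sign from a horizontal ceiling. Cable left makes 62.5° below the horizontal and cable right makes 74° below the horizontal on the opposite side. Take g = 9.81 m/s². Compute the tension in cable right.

T_right ≈ 862 N

Weight W = 131 × 9.81 = 1285 N acts straight down.
Horizontal: T_left cos 62.5° = T_right cos 74°  →  T_left = 0.5969 T_right.
Vertical: T_left sin 62.5° + T_right sin 74° = 1285.
Substituting the horizontal relation into the vertical equation gives 1.491 T_right = 1285, so T_right = 862.1 N.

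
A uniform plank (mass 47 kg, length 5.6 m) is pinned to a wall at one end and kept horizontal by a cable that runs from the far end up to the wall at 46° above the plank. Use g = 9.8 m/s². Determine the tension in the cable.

Take torques about the hinge: T sin 46° · 5.6 = 47×9.8×2.8 = 1289.7 N·m.
So T = 1289.7 / (0.7193 × 5.6) = 320.15 N.

T ≈ 320 N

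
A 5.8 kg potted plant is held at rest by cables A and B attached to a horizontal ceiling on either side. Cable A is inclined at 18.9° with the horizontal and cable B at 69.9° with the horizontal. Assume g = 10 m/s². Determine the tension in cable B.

T_B ≈ 54.9 N

Weight W = 5.8 × 10 = 58 N acts straight down.
Horizontal: T_A cos 18.9° = T_B cos 69.9°  →  T_A = 0.3632 T_B.
Vertical: T_A sin 18.9° + T_B sin 69.9° = 58.
Substituting the horizontal relation into the vertical equation gives 1.057 T_B = 58, so T_B = 54.88 N.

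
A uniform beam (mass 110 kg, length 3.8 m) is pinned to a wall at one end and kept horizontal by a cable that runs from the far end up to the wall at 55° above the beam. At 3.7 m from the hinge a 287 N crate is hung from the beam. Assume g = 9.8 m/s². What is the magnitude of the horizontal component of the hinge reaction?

H_x ≈ 573 N

Take torques about the hinge: T sin 55° · 3.8 = 110×9.8×1.9 + 287×3.7 = 3110.1 N·m.
So T = 3110.1 / (0.8192 × 3.8) = 999.14 N.
ΣF_x = 0: H_x = T cos 55° = 573.08 N.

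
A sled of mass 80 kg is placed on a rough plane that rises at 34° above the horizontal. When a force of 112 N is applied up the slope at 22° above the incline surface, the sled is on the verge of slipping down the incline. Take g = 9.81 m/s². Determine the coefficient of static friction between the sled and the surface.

μ ≈ 0.550

On the verge of sliding down the incline, friction is at its maximum μN and acts up the slope.
Perpendicular to incline: N = W cos 34° − P sin 22° = 650.6 − 41.96 = 608.7 N.
Along incline: P cos 22° + μN = W sin 34° → μ = (W sin 34° − P cos 22°) / N = 0.5504.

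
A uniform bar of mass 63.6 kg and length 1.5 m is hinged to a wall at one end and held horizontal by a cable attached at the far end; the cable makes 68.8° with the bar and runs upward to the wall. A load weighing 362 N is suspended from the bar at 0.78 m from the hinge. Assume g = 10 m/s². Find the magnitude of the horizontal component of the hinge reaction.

H_x ≈ 196 N

Take torques about the hinge: T sin 68.8° · 1.5 = 63.6×10×0.75 + 362×0.78 = 759.36 N·m.
So T = 759.36 / (0.9323 × 1.5) = 542.99 N.
ΣF_x = 0: H_x = T cos 68.8° = 196.36 N.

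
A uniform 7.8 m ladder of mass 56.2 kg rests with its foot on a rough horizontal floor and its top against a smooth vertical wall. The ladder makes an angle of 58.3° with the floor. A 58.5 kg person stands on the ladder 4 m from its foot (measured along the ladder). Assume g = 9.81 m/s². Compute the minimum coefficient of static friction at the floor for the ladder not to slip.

ΣF_y = 0: N_floor = 56.2×9.81 + 58.5×9.81 = 1125.2 N.
Torques about the foot: N_wall · 7.8 sin 58.3° = 56.2×9.81×3.9 cos 58.3° + 58.5×9.81×4 cos 58.3° → N_wall = 352.02 N.
ΣF_x = 0: f_floor = N_wall = 352.02 N.
μ_min = f_floor / N_floor = 352.02 / 1125.2 = 0.3128.

μ_min ≈ 0.313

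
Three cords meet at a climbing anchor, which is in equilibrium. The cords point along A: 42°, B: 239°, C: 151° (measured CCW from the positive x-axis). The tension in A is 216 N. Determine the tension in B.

T_B ≈ 204 N

Resolve: ΣF_x = 216 cos 42° + T_B cos 239° + T_C cos 151° = 0.
        ΣF_y = 216 sin 42° + T_B sin 239° + T_C sin 151° = 0.
The known terms sum to (160.5, 144.5) N, so -0.5150 T_B − 0.8746 T_C = -160.5 and -0.8572 T_B + 0.4848 T_C = -144.5.
Solving simultaneously: T_B = 204.4 N, T_C = 63.19 N.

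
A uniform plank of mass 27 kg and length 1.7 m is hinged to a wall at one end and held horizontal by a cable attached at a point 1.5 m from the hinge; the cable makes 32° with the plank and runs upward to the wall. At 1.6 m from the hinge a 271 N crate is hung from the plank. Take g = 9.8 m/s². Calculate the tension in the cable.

Take torques about the hinge: T sin 32° · 1.5 = 27×9.8×0.85 + 271×1.6 = 658.51 N·m.
So T = 658.51 / (0.5299 × 1.5) = 828.44 N.

T ≈ 828 N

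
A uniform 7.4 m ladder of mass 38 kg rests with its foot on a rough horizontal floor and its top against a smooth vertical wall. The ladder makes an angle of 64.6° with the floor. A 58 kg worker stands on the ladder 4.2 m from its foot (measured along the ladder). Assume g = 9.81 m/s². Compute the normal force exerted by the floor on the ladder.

ΣF_y = 0: N_floor = 38×9.81 + 58×9.81 = 941.76 N.

N_floor ≈ 942 N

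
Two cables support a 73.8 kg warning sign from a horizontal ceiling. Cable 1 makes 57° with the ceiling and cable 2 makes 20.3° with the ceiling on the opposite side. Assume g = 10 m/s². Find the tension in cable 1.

T_1 ≈ 710 N

Weight W = 73.8 × 10 = 738 N acts straight down.
Horizontal: T_1 cos 57° = T_2 cos 20.3°  →  T_2 = 0.5807 T_1.
Vertical: T_1 sin 57° + T_2 sin 20.3° = 738.
Substituting the horizontal relation into the vertical equation gives 1.04 T_1 = 738, so T_1 = 709.5 N.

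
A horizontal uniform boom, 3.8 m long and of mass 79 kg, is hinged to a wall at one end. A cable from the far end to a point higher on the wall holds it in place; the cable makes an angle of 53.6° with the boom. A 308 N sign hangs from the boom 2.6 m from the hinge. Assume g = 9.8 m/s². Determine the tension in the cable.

T ≈ 743 N

Take torques about the hinge: T sin 53.6° · 3.8 = 79×9.8×1.9 + 308×2.6 = 2271.8 N·m.
So T = 2271.8 / (0.8049 × 3.8) = 742.75 N.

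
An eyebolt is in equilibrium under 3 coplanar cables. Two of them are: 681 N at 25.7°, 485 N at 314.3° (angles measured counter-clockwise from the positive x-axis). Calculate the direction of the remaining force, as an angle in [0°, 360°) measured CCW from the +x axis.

Sum the known components: ΣF_x = 952.4 N, ΣF_y = -51.79 N.
For equilibrium the remaining force must supply (−ΣF_x, −ΣF_y) = (-952.4, 51.79) N.
Magnitude = √((-952.4)² + (51.79)²) = 953.8 N; direction = atan2(51.79, -952.4) = 176.9°.

θ ≈ 177°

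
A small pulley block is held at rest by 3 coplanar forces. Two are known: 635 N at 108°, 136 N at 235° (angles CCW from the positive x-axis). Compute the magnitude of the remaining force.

Sum the known components: ΣF_x = -274.2 N, ΣF_y = 492.5 N.
For equilibrium the remaining force must supply (−ΣF_x, −ΣF_y) = (274.2, -492.5) N.
Magnitude = √((274.2)² + (-492.5)²) = 563.7 N; direction = atan2(-492.5, 274.2) = 299.1°.

F ≈ 564 N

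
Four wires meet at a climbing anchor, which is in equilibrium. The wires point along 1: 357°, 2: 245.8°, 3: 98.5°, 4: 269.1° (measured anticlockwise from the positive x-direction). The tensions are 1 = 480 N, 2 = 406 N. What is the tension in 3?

Resolve: ΣF_x = 480 cos 357° + 406 cos 245.8° + T_3 cos 98.5° + T_4 cos 269.1° = 0.
        ΣF_y = 480 sin 357° + 406 sin 245.8° + T_3 sin 98.5° + T_4 sin 269.1° = 0.
The known terms sum to (312.9, -395.4) N, so -0.1478 T_3 − 0.0157 T_4 = -312.9 and 0.9890 T_3 − 0.9999 T_4 = 395.4.
Solving simultaneously: T_3 = 1954 N, T_4 = 1537 N.

T_3 ≈ 1950 N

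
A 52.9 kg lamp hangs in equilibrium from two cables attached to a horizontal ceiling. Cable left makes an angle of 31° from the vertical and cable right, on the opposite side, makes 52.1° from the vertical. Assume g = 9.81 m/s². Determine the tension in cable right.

T_right ≈ 269 N

Angles from the horizontal: cable left is 90° − 31° = 59°, cable right is 90° − 52.1° = 37.9°.
Weight W = 52.9 × 9.81 = 518.9 N acts straight down.
Horizontal: T_left cos 59° = T_right cos 37.9°  →  T_left = 1.532 T_right.
Vertical: T_left sin 59° + T_right sin 37.9° = 518.9.
Substituting the horizontal relation into the vertical equation gives 1.928 T_right = 518.9, so T_right = 269.2 N.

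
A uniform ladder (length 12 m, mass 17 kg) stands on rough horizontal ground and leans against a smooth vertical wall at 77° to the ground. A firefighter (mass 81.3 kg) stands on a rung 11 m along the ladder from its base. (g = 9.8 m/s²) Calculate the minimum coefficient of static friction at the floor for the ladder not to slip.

μ_min ≈ 0.195

ΣF_y = 0: N_floor = 17×9.8 + 81.3×9.8 = 963.34 N.
Torques about the foot: N_wall · 12 sin 77° = 17×9.8×6 cos 77° + 81.3×9.8×11 cos 77° → N_wall = 187.84 N.
ΣF_x = 0: f_floor = N_wall = 187.84 N.
μ_min = f_floor / N_floor = 187.84 / 963.34 = 0.195.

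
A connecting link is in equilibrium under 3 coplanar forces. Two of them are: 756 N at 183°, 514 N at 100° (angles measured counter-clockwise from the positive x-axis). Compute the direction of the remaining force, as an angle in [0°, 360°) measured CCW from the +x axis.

θ ≈ 331°

Sum the known components: ΣF_x = -844.2 N, ΣF_y = 466.6 N.
For equilibrium the remaining force must supply (−ΣF_x, −ΣF_y) = (844.2, -466.6) N.
Magnitude = √((844.2)² + (-466.6)²) = 964.6 N; direction = atan2(-466.6, 844.2) = 331.1°.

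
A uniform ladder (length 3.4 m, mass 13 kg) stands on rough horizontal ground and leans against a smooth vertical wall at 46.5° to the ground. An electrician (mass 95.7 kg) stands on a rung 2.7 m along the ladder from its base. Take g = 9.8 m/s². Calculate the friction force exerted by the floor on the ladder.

f ≈ 767 N

Torques about the foot: N_wall · 3.4 sin 46.5° = 13×9.8×1.7 cos 46.5° + 95.7×9.8×2.7 cos 46.5° → N_wall = 767.21 N.
ΣF_x = 0: f_floor = N_wall = 767.21 N.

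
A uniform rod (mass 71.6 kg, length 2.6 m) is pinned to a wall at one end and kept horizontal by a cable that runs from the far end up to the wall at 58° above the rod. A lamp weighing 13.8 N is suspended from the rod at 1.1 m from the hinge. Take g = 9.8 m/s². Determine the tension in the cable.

T ≈ 421 N

Take torques about the hinge: T sin 58° · 2.6 = 71.6×9.8×1.3 + 13.8×1.1 = 927.36 N·m.
So T = 927.36 / (0.8480 × 2.6) = 420.59 N.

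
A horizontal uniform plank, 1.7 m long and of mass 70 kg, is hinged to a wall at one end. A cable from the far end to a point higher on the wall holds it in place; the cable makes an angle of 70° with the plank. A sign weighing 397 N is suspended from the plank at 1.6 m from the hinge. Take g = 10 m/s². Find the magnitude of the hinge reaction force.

Take torques about the hinge: T sin 70° · 1.7 = 70×10×0.85 + 397×1.6 = 1230.2 N·m.
So T = 1230.2 / (0.9397 × 1.7) = 770.09 N.
ΣF_x = 0: H_x = T cos 70° = 263.39 N.
ΣF_y = 0: H_y = (70×10 + 397) − T sin 70° = 1097 − 723.65 = 373.35 N.
|H| = √(H_x² + H_y²) = √((263.39)² + (373.35)²) = 456.91 N.

|H| ≈ 457 N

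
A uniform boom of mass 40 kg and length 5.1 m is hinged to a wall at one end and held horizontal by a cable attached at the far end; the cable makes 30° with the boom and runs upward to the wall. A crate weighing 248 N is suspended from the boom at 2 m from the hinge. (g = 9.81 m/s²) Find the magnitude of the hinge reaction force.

|H| ≈ 615 N

Take torques about the hinge: T sin 30° · 5.1 = 40×9.81×2.55 + 248×2 = 1496.6 N·m.
So T = 1496.6 / (0.5000 × 5.1) = 586.91 N.
ΣF_x = 0: H_x = T cos 30° = 508.28 N.
ΣF_y = 0: H_y = (40×9.81 + 248) − T sin 30° = 640.4 − 293.45 = 346.95 N.
|H| = √(H_x² + H_y²) = √((508.28)² + (346.95)²) = 615.4 N.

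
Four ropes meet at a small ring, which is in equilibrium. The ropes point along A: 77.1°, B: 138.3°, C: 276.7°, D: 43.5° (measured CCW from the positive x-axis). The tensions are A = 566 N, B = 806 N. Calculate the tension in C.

T_C ≈ 1390 N

Resolve: ΣF_x = 566 cos 77.1° + 806 cos 138.3° + T_C cos 276.7° + T_D cos 43.5° = 0.
        ΣF_y = 566 sin 77.1° + 806 sin 138.3° + T_C sin 276.7° + T_D sin 43.5° = 0.
The known terms sum to (-475.4, 1088) N, so 0.1167 T_C + 0.7254 T_D = 475.4 and -0.9932 T_C + 0.6884 T_D = -1088.
Solving simultaneously: T_C = 1394 N, T_D = 431.2 N.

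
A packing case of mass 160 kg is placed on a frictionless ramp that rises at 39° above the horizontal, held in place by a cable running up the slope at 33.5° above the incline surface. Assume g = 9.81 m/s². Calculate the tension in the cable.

Take axes along and perpendicular to the incline. Weight components: W sin 39° = 987.8 N down-slope, W cos 39° = 1220 N into the surface.
Along incline: T cos 33.5° = W sin 39° → T = 1185 N.
Perpendicular: N = W cos 39° − T sin 33.5° = 566 N.

T ≈ 1180 N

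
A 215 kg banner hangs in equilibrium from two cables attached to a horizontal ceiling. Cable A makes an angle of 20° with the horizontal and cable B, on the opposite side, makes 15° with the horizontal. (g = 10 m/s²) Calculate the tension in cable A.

Weight W = 215 × 10 = 2150 N acts straight down.
Horizontal: T_A cos 20° = T_B cos 15°  →  T_B = 0.9728 T_A.
Vertical: T_A sin 20° + T_B sin 15° = 2150.
Substituting the horizontal relation into the vertical equation gives 0.5938 T_A = 2150, so T_A = 3621 N.

T_A ≈ 3620 N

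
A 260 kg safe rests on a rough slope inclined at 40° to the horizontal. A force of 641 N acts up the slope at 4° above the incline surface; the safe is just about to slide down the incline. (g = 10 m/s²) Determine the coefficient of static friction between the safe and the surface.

On the verge of sliding down the incline, friction is at its maximum μN and acts up the slope.
Perpendicular to incline: N = W cos 40° − P sin 4° = 1992 − 44.71 = 1947 N.
Along incline: P cos 4° + μN = W sin 40° → μ = (W sin 40° − P cos 4°) / N = 0.5299.

μ ≈ 0.530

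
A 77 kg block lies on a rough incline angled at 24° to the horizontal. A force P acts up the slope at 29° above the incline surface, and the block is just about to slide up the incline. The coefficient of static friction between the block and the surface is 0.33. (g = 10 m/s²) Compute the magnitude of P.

On the verge of sliding up the incline, friction equals μN and acts down the slope.
Perpendicular: N + P sin 29° = W cos 24° = 703.4 N.
Along incline: P cos 29° = W sin 24° + μN  with W sin 24° = 313.2 N.
Solving the pair for P and N: P = 527.1 N, N = 447.9 N (and f = μN = 147.8 N).

P ≈ 527 N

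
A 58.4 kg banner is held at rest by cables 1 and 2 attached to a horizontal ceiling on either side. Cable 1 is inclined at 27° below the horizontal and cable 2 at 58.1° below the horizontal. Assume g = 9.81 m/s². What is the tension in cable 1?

Weight W = 58.4 × 9.81 = 572.9 N acts straight down.
Horizontal: T_1 cos 27° = T_2 cos 58.1°  →  T_2 = 1.686 T_1.
Vertical: T_1 sin 27° + T_2 sin 58.1° = 572.9.
Substituting the horizontal relation into the vertical equation gives 1.885 T_1 = 572.9, so T_1 = 303.9 N.

T_1 ≈ 304 N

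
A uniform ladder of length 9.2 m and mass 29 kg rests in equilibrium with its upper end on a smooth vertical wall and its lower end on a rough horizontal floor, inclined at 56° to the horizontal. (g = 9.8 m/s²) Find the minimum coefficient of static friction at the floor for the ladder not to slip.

μ_min ≈ 0.337

ΣF_y = 0: N_floor = 29×9.8 = 284.2 N.
Torques about the foot: N_wall · 9.2 sin 56° = 29×9.8×4.6 cos 56° → N_wall = 95.848 N.
ΣF_x = 0: f_floor = N_wall = 95.848 N.
μ_min = f_floor / N_floor = 95.848 / 284.2 = 0.3373.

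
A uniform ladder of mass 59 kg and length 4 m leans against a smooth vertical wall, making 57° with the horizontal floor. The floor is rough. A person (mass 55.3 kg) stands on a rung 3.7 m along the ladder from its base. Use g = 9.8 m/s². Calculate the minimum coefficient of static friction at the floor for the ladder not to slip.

μ_min ≈ 0.458

ΣF_y = 0: N_floor = 59×9.8 + 55.3×9.8 = 1120.1 N.
Torques about the foot: N_wall · 4 sin 57° = 59×9.8×2 cos 57° + 55.3×9.8×3.7 cos 57° → N_wall = 513.29 N.
ΣF_x = 0: f_floor = N_wall = 513.29 N.
μ_min = f_floor / N_floor = 513.29 / 1120.1 = 0.4582.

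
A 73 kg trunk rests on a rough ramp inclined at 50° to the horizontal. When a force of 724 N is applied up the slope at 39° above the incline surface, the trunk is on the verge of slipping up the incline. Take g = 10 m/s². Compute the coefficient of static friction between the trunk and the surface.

On the verge of sliding up the incline, friction is at its maximum μN and acts down the slope.
Perpendicular to incline: N = W cos 50° − P sin 39° = 469.2 − 455.6 = 13.61 N.
Along incline: P cos 39° − μN = W sin 50° → μ = −(W sin 50° − P cos 39°) / N = 0.2529.

μ ≈ 0.253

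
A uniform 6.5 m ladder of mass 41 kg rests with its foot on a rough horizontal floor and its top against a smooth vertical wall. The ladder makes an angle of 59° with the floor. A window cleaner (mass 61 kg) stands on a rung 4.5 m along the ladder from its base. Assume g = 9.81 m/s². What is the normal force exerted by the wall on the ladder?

N_wall ≈ 370 N

Torques about the foot: N_wall · 6.5 sin 59° = 41×9.81×3.25 cos 59° + 61×9.81×4.5 cos 59° → N_wall = 369.76 N.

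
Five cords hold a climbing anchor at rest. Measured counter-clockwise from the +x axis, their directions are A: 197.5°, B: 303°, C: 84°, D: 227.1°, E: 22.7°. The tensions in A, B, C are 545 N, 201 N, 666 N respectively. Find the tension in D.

Resolve: ΣF_x = 545 cos 197.5° + 201 cos 303° + 666 cos 84° + T_D cos 227.1° + T_E cos 22.7° = 0.
        ΣF_y = 545 sin 197.5° + 201 sin 303° + 666 sin 84° + T_D sin 227.1° + T_E sin 22.7° = 0.
The known terms sum to (-340.7, 329.9) N, so -0.6807 T_D + 0.9225 T_E = 340.7 and -0.7325 T_D + 0.3859 T_E = -329.9.
Solving simultaneously: T_D = 1055 N, T_E = 1148 N.

T_D ≈ 1050 N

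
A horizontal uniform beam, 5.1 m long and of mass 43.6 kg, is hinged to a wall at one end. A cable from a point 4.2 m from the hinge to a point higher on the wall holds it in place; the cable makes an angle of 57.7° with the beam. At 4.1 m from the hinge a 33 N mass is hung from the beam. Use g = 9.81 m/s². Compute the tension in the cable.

Take torques about the hinge: T sin 57.7° · 4.2 = 43.6×9.81×2.55 + 33×4.1 = 1226 N·m.
So T = 1226 / (0.8453 × 4.2) = 345.34 N.

T ≈ 345 N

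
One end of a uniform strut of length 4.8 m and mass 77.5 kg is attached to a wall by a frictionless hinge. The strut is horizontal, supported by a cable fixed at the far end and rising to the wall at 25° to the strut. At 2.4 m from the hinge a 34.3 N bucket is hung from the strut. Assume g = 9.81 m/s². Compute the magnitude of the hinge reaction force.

Take torques about the hinge: T sin 25° · 4.8 = 77.5×9.81×2.4 + 34.3×2.4 = 1907 N·m.
So T = 1907 / (0.4226 × 4.8) = 940.06 N.
ΣF_x = 0: H_x = T cos 25° = 851.99 N.
ΣF_y = 0: H_y = (77.5×9.81 + 34.3) − T sin 25° = 794.58 − 397.29 = 397.29 N.
|H| = √(H_x² + H_y²) = √((851.99)² + (397.29)²) = 940.06 N.

|H| ≈ 940 N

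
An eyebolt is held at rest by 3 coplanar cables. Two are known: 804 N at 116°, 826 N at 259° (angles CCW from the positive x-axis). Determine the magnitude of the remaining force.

F ≈ 518 N

Sum the known components: ΣF_x = -510.1 N, ΣF_y = -88.19 N.
For equilibrium the remaining force must supply (−ΣF_x, −ΣF_y) = (510.1, 88.19) N.
Magnitude = √((510.1)² + (88.19)²) = 517.6 N; direction = atan2(88.19, 510.1) = 9.8°.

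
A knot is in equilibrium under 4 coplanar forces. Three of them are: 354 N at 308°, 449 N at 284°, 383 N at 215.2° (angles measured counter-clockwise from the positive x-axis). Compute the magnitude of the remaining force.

F ≈ 935 N

Sum the known components: ΣF_x = 13.6 N, ΣF_y = -935.4 N.
For equilibrium the remaining force must supply (−ΣF_x, −ΣF_y) = (-13.6, 935.4) N.
Magnitude = √((-13.6)² + (935.4)²) = 935.5 N; direction = atan2(935.4, -13.6) = 90.8°.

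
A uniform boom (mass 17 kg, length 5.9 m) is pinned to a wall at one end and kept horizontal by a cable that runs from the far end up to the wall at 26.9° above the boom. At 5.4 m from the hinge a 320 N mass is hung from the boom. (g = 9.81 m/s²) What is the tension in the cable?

Take torques about the hinge: T sin 26.9° · 5.9 = 17×9.81×2.95 + 320×5.4 = 2220 N·m.
So T = 2220 / (0.4524 × 5.9) = 831.65 N.

T ≈ 832 N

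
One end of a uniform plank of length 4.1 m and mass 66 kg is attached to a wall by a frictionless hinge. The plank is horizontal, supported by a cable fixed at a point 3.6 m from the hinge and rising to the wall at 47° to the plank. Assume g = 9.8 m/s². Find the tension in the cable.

T ≈ 504 N

Take torques about the hinge: T sin 47° · 3.6 = 66×9.8×2.05 = 1325.9 N·m.
So T = 1325.9 / (0.7314 × 3.6) = 503.61 N.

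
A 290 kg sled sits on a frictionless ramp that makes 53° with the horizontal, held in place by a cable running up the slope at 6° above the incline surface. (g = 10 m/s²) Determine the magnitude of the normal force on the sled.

N ≈ 1500 N

Take axes along and perpendicular to the incline. Weight components: W sin 53° = 2316 N down-slope, W cos 53° = 1745 N into the surface.
Along incline: T cos 6° = W sin 53° → T = 2329 N.
Perpendicular: N = W cos 53° − T sin 6° = 1502 N.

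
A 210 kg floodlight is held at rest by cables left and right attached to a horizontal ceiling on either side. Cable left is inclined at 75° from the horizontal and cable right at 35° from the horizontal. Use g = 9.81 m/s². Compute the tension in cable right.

Weight W = 210 × 9.81 = 2060 N acts straight down.
Horizontal: T_left cos 75° = T_right cos 35°  →  T_left = 3.165 T_right.
Vertical: T_left sin 75° + T_right sin 35° = 2060.
Substituting the horizontal relation into the vertical equation gives 3.631 T_right = 2060, so T_right = 567.4 N.

T_right ≈ 567 N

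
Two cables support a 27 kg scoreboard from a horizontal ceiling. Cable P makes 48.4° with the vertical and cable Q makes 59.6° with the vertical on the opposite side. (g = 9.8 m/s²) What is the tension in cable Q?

Angles from the horizontal: cable P is 90° − 48.4° = 41.6°, cable Q is 90° − 59.6° = 30.4°.
Weight W = 27 × 9.8 = 264.6 N acts straight down.
Horizontal: T_P cos 41.6° = T_Q cos 30.4°  →  T_P = 1.153 T_Q.
Vertical: T_P sin 41.6° + T_Q sin 30.4° = 264.6.
Substituting the horizontal relation into the vertical equation gives 1.272 T_Q = 264.6, so T_Q = 208.1 N.

T_Q ≈ 208 N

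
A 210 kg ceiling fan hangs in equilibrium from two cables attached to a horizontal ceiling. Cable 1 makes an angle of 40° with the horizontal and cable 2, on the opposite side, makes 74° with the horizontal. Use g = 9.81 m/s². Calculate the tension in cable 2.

T_2 ≈ 1730 N

Weight W = 210 × 9.81 = 2060 N acts straight down.
Horizontal: T_1 cos 40° = T_2 cos 74°  →  T_1 = 0.3598 T_2.
Vertical: T_1 sin 40° + T_2 sin 74° = 2060.
Substituting the horizontal relation into the vertical equation gives 1.193 T_2 = 2060, so T_2 = 1727 N.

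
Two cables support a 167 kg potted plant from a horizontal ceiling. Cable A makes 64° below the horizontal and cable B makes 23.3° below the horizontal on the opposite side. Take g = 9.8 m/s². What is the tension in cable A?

Weight W = 167 × 9.8 = 1637 N acts straight down.
Horizontal: T_A cos 64° = T_B cos 23.3°  →  T_B = 0.4773 T_A.
Vertical: T_A sin 64° + T_B sin 23.3° = 1637.
Substituting the horizontal relation into the vertical equation gives 1.088 T_A = 1637, so T_A = 1505 N.

T_A ≈ 1500 N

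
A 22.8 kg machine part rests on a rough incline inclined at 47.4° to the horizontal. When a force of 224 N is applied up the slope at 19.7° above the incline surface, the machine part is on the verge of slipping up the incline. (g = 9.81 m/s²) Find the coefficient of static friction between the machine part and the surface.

On the verge of sliding up the incline, friction is at its maximum μN and acts down the slope.
Perpendicular to incline: N = W cos 47.4° − P sin 19.7° = 151.4 − 75.51 = 75.89 N.
Along incline: P cos 19.7° − μN = W sin 47.4° → μ = −(W sin 47.4° − P cos 19.7°) / N = 0.6094.

μ ≈ 0.609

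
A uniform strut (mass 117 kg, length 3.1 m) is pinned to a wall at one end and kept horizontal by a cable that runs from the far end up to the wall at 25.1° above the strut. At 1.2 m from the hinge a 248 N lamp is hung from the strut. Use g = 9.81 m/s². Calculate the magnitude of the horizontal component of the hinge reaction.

H_x ≈ 1430 N

Take torques about the hinge: T sin 25.1° · 3.1 = 117×9.81×1.55 + 248×1.2 = 2076.6 N·m.
So T = 2076.6 / (0.4242 × 3.1) = 1579.2 N.
ΣF_x = 0: H_x = T cos 25.1° = 1430.1 N.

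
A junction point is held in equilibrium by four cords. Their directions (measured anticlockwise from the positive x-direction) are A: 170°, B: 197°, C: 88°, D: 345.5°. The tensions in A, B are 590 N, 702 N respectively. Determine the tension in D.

T_D ≈ 1280 N

Resolve: ΣF_x = 590 cos 170° + 702 cos 197° + T_C cos 88° + T_D cos 345.5° = 0.
        ΣF_y = 590 sin 170° + 702 sin 197° + T_C sin 88° + T_D sin 345.5° = 0.
The known terms sum to (-1252, -102.8) N, so 0.0349 T_C + 0.9681 T_D = 1252 and 0.9994 T_C − 0.2504 T_D = 102.8.
Solving simultaneously: T_C = 423.1 N, T_D = 1278 N.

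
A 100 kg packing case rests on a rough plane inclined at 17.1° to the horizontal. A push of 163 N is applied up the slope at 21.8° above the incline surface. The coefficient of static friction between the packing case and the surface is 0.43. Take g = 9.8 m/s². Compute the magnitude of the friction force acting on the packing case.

Axes along / perpendicular to the incline. W sin 17.1° = 288.2 N down-slope; W cos 17.1° = 936.7 N into the surface.
Perpendicular: N = W cos 17.1° − P sin 21.8° = 936.7 − 60.53 = 876.1 N.
Along incline: P cos 21.8° + f = W sin 17.1° (friction acts up-slope) → f = 288.2 − 151.3 = 136.8 N.
|f| = 136.8 N ≤ μN = 376.7 N, so the packing case is indeed static.

f ≈ 137 N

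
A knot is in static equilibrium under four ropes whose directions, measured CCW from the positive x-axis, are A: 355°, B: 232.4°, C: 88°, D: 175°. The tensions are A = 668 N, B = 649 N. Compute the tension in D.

T_D ≈ 290 N

Resolve: ΣF_x = 668 cos 355° + 649 cos 232.4° + T_C cos 88° + T_D cos 175° = 0.
        ΣF_y = 668 sin 355° + 649 sin 232.4° + T_C sin 88° + T_D sin 175° = 0.
The known terms sum to (269.5, -572.4) N, so 0.0349 T_C − 0.9962 T_D = -269.5 and 0.9994 T_C + 0.0872 T_D = 572.4.
Solving simultaneously: T_C = 547.5 N, T_D = 289.7 N.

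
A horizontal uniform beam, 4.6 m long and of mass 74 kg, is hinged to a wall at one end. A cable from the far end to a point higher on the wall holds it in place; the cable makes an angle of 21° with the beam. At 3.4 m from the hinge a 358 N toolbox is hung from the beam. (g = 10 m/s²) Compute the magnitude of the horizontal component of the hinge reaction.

Take torques about the hinge: T sin 21° · 4.6 = 74×10×2.3 + 358×3.4 = 2919.2 N·m.
So T = 2919.2 / (0.3584 × 4.6) = 1770.8 N.
ΣF_x = 0: H_x = T cos 21° = 1653.2 N.

H_x ≈ 1650 N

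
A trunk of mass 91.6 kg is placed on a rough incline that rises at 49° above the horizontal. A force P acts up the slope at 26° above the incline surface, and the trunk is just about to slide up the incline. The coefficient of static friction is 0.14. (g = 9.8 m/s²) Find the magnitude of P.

P ≈ 791 N

On the verge of sliding up the incline, friction equals μN and acts down the slope.
Perpendicular: N + P sin 26° = W cos 49° = 588.9 N.
Along incline: P cos 26° = W sin 49° + μN  with W sin 49° = 677.5 N.
Solving the pair for P and N: P = 791.5 N, N = 242 N (and f = μN = 33.88 N).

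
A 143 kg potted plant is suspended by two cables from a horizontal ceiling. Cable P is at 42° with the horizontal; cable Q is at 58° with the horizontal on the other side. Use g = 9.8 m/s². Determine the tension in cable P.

T_P ≈ 754 N

Weight W = 143 × 9.8 = 1401 N acts straight down.
Horizontal: T_P cos 42° = T_Q cos 58°  →  T_Q = 1.402 T_P.
Vertical: T_P sin 42° + T_Q sin 58° = 1401.
Substituting the horizontal relation into the vertical equation gives 1.858 T_P = 1401, so T_P = 754.1 N.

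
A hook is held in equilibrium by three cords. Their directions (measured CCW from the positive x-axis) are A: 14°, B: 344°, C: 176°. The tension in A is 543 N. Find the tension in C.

Resolve: ΣF_x = 543 cos 14° + T_B cos 344° + T_C cos 176° = 0.
        ΣF_y = 543 sin 14° + T_B sin 344° + T_C sin 176° = 0.
The known terms sum to (526.9, 131.4) N, so 0.9613 T_B − 0.9976 T_C = -526.9 and -0.2756 T_B + 0.0698 T_C = -131.4.
Solving simultaneously: T_B = 807.1 N, T_C = 1306 N.

T_C ≈ 1310 N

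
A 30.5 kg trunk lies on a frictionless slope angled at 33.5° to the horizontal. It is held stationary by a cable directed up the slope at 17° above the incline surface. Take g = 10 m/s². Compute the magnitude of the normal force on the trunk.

Take axes along and perpendicular to the incline. Weight components: W sin 33.5° = 168.3 N down-slope, W cos 33.5° = 254.3 N into the surface.
Along incline: T cos 17° = W sin 33.5° → T = 176 N.
Perpendicular: N = W cos 33.5° − T sin 17° = 202.9 N.

N ≈ 203 N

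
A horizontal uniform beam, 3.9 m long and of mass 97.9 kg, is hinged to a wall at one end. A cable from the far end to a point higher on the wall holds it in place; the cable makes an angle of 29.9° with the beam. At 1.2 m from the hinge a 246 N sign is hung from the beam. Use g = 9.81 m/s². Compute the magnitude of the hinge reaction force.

Take torques about the hinge: T sin 29.9° · 3.9 = 97.9×9.81×1.95 + 246×1.2 = 2168 N·m.
So T = 2168 / (0.4985 × 3.9) = 1115.2 N.
ΣF_x = 0: H_x = T cos 29.9° = 966.73 N.
ΣF_y = 0: H_y = (97.9×9.81 + 246) − T sin 29.9° = 1206.4 − 555.89 = 650.51 N.
|H| = √(H_x² + H_y²) = √((966.73)² + (650.51)²) = 1165.2 N.

|H| ≈ 1170 N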